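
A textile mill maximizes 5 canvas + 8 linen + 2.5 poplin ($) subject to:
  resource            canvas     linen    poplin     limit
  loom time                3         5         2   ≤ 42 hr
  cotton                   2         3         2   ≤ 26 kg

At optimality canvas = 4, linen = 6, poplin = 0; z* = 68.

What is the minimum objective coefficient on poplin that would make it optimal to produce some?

Both loom time and cotton are binding at x*.
The binding rows give the dual system: 3·y_loom time + 2·y_cotton = 5 and 5·y_loom time + 3·y_cotton = 8.
→ y_loom time = 1 and y_cotton = 1.
poplin enters the basis when its profit ≥ yᵀa₃ = 1·2 + 1·2 = 4.

4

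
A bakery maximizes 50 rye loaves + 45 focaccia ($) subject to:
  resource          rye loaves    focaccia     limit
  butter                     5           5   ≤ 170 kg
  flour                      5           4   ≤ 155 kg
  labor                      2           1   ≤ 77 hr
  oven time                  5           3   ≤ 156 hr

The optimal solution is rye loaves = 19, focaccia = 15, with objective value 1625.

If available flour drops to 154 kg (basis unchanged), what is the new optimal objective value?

Check each constraint at x*: butter 170/170 (tight); flour 155/155 (tight); labor 53/77 (slack 24); oven time 140/156 (slack 16).
Slack constraints have shadow price 0 (complementary slackness).
From A_Bᵀ y = c: 5·y_butter + 5·y_flour = 50; 5·y_butter + 4·y_flour = 45.
This yields shadow prices y_butter = 5, y_flour = 5.
Δz = y_flour·Δb = 5 × (-1) = -5, so new z* = 1625 − 5 = 1620.

1620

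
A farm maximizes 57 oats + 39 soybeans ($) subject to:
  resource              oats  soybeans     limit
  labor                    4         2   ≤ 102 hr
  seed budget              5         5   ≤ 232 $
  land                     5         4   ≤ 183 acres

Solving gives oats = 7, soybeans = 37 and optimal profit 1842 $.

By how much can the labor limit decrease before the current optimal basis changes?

10.5

Binding constraints: labor, land. The basis is B = [[4,2],[5,4]] with det 6.
Per unit decrease in labor, x* moves by d = (-0.6667, 0.8333).
The basis stays optimal until oats reaches 0; allowable decrease = 10.5 hr.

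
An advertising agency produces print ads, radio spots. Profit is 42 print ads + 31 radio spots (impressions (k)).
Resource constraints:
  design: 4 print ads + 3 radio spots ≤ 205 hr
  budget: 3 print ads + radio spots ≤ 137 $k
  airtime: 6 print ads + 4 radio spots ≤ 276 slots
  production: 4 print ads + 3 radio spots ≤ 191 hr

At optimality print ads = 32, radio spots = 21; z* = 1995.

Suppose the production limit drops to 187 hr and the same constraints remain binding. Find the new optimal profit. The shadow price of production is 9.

1959

Δb = -4, so new z* = 1995 + (9)·(-4) = 1995 − 36 = 1959.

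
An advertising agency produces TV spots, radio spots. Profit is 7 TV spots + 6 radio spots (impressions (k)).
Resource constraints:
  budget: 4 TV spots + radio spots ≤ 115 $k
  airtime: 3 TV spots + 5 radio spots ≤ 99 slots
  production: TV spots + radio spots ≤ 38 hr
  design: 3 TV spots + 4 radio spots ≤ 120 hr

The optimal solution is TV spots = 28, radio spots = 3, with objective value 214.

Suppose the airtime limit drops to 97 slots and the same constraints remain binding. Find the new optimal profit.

Check each constraint at x*: budget 115/115 (tight); airtime 99/99 (tight); production 31/38 (slack 7); design 96/120 (slack 24).
Slack constraints have shadow price 0 (complementary slackness).
The binding rows give the dual system: 4·y_budget + 3·y_airtime = 7 and 1·y_budget + 5·y_airtime = 6.
This yields shadow prices y_budget = 1, y_airtime = 1.
Δz = y_airtime·Δb = 1 × (-2) = -2, so new z* = 214 − 2 = 212.

212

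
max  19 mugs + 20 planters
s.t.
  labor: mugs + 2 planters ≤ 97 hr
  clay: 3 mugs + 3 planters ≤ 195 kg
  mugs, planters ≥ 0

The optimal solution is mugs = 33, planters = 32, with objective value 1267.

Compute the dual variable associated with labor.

At the optimum: labor uses 97 of 97 (binding); clay uses 195 of 195 (binding).
The binding rows give the dual system: 1·y_labor + 3·y_clay = 19 and 2·y_labor + 3·y_clay = 20.
This yields shadow prices y_labor = 1, y_clay = 6.
Shadow price of labor = 1.

1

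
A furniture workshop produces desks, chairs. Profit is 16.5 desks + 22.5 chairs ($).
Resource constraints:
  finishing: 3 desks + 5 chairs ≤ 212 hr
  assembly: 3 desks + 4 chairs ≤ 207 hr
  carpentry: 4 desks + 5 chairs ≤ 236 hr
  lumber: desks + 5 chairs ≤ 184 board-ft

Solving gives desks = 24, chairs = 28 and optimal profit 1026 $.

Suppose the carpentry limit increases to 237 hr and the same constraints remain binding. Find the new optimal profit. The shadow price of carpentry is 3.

1029

Δb = 1, so new z* = 1026 + (3)·(1) = 1026 + 3 = 1029.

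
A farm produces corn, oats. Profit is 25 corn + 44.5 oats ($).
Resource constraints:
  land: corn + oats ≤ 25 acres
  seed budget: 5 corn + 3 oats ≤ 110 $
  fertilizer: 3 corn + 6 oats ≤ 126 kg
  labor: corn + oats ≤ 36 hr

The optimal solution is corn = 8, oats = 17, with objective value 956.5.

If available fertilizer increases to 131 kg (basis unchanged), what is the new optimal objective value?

Check each constraint at x*: land 25/25 (tight); seed budget 91/110 (slack 19); fertilizer 126/126 (tight); labor 25/36 (slack 11).
By complementary slackness, y = 0 for the non-binding constraints.
From A_Bᵀ y = c: 1·y_land + 3·y_fertilizer = 25; 1·y_land + 6·y_fertilizer = 44.5.
Solving: y_land = 5.5, y_fertilizer = 6.5.
Δz = y_fertilizer·Δb = 6.5 × (5) = 32.5, so new z* = 956.5 + 32.5 = 989.

989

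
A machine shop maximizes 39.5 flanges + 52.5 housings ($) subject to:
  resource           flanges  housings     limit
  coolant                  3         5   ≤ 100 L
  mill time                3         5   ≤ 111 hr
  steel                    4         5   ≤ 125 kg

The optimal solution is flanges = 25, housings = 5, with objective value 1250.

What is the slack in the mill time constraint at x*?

11

mill time used = 3·25 + 5·5 = 100; slack = 111 − 100 = 11.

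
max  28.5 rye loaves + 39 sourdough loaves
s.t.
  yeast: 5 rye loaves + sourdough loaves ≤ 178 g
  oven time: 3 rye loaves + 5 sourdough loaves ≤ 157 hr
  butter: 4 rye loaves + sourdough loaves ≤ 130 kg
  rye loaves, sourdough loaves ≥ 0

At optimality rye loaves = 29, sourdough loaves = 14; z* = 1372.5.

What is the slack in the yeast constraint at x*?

yeast used = 5·29 + 1·14 = 159; slack = 178 − 159 = 19.

19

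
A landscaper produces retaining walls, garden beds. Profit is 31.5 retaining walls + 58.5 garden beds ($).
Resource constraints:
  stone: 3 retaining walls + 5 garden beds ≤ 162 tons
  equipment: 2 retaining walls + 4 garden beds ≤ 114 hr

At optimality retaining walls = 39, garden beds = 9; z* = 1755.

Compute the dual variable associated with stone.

At the optimum: stone uses 162 of 162 (binding); equipment uses 114 of 114 (binding).
From A_Bᵀ y = c: 3·y_stone + 2·y_equipment = 31.5; 5·y_stone + 4·y_equipment = 58.5.
→ y_stone = 4.5 and y_equipment = 9.
Shadow price of stone = 4.5.

4.5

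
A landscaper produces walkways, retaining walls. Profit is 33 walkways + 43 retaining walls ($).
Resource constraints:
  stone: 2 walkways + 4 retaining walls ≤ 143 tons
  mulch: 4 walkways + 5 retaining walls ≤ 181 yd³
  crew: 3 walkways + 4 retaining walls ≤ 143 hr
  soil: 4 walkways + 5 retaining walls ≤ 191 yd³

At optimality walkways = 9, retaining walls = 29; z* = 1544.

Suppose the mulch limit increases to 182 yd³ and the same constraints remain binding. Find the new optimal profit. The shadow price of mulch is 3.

Δb = 1, so new z* = 1544 + (3)·(1) = 1544 + 3 = 1547.

1547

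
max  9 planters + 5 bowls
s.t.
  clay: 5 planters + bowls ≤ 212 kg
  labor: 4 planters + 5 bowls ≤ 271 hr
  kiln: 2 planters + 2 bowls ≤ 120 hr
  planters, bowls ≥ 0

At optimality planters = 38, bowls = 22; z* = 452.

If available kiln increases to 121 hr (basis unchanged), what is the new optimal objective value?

454

At the optimum: clay uses 212 of 212 (binding); labor uses 262 of 271 (slack = 9); kiln uses 120 of 120 (binding).
Since labor is not tight, its dual is 0.
The binding rows give the dual system: 5·y_clay + 2·y_kiln = 9 and 1·y_clay + 2·y_kiln = 5.
→ y_clay = 1 and y_kiln = 2.
Δz = y_kiln·Δb = 2 × (1) = 2, so new z* = 452 + 2 = 454.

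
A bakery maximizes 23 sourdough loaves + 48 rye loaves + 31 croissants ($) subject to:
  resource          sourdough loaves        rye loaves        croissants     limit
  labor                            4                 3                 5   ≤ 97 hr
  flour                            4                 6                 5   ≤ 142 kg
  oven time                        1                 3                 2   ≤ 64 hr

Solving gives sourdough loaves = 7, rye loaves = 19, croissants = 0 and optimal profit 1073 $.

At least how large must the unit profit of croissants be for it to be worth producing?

Binding: flour and oven time. Non-binding: labor (12 unused).
By complementary slackness, y = 0 for the non-binding constraint.
Dual feasibility on the basic columns requires 4·y_flour + 1·y_oven time = 23, 6·y_flour + 3·y_oven time = 48.
Solving: y_flour = 3.5, y_oven time = 9.
croissants enters the basis when its profit ≥ yᵀa₃ = 3.5·5 + 9·2 = 35.5.

35.5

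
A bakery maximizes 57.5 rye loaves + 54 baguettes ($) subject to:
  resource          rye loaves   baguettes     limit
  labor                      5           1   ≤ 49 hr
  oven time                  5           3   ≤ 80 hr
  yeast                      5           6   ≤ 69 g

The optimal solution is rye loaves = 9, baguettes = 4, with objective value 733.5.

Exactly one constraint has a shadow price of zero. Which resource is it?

labor: 49/49 (binding)
oven time: 57/80 (slack 23)
yeast: 69/69 (binding)
By complementary slackness, a constraint with positive slack has shadow price 0 → oven time.

oven time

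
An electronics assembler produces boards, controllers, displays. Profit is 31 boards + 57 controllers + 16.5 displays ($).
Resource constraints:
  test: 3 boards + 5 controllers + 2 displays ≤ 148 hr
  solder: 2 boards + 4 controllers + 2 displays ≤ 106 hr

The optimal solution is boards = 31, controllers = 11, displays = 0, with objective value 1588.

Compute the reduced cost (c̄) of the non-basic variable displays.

-9.5

Both test and solder are binding at x*.
Dual feasibility on the basic columns requires 3·y_test + 2·y_solder = 31, 5·y_test + 4·y_solder = 57.
→ y_test = 5 and y_solder = 8.
Reduced cost of displays: c₃ − yᵀa₃ = 16.5 − (5·2 + 8·2) = 16.5 − 26 = -9.5.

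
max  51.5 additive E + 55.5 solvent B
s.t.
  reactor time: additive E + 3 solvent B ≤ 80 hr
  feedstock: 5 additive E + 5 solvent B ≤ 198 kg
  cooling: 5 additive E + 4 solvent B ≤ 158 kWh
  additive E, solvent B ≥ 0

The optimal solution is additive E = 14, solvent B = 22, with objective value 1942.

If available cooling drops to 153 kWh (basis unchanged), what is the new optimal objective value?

Check each constraint at x*: reactor time 80/80 (tight); feedstock 180/198 (slack 18); cooling 158/158 (tight).
Slack constraints have shadow price 0 (complementary slackness).
The binding rows give the dual system: 1·y_reactor time + 5·y_cooling = 51.5 and 3·y_reactor time + 4·y_cooling = 55.5.
Solving: y_reactor time = 6.5, y_cooling = 9.
Δz = y_cooling·Δb = 9 × (-5) = -45, so new z* = 1942 − 45 = 1897.

1897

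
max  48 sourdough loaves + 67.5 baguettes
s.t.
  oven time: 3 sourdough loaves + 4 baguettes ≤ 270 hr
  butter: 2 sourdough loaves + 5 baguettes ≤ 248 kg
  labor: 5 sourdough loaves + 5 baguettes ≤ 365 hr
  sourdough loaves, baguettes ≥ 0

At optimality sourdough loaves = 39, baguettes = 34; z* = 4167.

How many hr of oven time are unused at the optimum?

oven time used = 3·39 + 4·34 = 253; slack = 270 − 253 = 17.

17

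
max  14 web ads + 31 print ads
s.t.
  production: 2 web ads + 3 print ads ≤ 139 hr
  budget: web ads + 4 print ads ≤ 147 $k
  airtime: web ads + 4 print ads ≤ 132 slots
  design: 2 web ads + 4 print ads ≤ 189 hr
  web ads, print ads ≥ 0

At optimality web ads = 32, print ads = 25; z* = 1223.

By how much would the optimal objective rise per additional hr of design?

Binding: production and airtime. Non-binding: budget (15 unused), design (25 unused).
By complementary slackness, y = 0 for the non-binding constraints.
Dual feasibility on the basic columns requires 2·y_production + 1·y_airtime = 14, 3·y_production + 4·y_airtime = 31.
Solving: y_production = 5, y_airtime = 4.
Shadow price of design = 0.

0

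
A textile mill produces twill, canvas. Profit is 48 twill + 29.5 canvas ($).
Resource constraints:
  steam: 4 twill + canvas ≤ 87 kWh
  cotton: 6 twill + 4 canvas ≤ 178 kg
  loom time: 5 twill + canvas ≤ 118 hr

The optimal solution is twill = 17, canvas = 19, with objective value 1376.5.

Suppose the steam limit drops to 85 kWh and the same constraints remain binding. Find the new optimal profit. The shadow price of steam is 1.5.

1373.5

Δb = -2, so new z* = 1376.5 + (1.5)·(-2) = 1376.5 − 3 = 1373.5.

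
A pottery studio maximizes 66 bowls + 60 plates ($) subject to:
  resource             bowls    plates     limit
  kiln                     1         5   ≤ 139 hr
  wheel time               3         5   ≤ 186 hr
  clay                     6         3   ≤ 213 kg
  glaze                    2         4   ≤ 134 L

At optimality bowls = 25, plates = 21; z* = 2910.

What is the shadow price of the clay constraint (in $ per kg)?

8

At the optimum: kiln uses 130 of 139 (slack = 9); wheel time uses 180 of 186 (slack = 6); clay uses 213 of 213 (binding); glaze uses 134 of 134 (binding).
Slack constraints have shadow price 0 (complementary slackness).
The binding rows give the dual system: 6·y_clay + 2·y_glaze = 66 and 3·y_clay + 4·y_glaze = 60.
Solving: y_clay = 8, y_glaze = 9.
Shadow price of clay = 8.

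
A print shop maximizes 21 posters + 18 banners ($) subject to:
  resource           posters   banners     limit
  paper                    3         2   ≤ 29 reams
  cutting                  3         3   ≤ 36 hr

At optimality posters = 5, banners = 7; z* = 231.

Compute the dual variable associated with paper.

At the optimum: paper uses 29 of 29 (binding); cutting uses 36 of 36 (binding).
The binding rows give the dual system: 3·y_paper + 3·y_cutting = 21 and 2·y_paper + 3·y_cutting = 18.
→ y_paper = 3 and y_cutting = 4.
Shadow price of paper = 3.

3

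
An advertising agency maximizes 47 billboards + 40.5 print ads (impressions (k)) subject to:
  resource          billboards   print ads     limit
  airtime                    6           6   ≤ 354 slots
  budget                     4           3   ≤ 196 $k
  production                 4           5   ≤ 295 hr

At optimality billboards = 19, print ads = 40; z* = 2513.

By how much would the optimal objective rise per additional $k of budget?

6.5

Binding: airtime and budget. Non-binding: production (19 unused).
Slack constraints have shadow price 0 (complementary slackness).
From A_Bᵀ y = c: 6·y_airtime + 4·y_budget = 47; 6·y_airtime + 3·y_budget = 40.5.
Solving: y_airtime = 3.5, y_budget = 6.5.
Shadow price of budget = 6.5.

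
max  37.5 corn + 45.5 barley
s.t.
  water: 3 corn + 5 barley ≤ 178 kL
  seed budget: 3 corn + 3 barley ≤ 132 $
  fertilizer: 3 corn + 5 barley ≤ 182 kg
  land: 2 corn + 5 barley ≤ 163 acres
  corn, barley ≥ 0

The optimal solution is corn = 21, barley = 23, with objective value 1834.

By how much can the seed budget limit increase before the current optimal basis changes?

46

Binding constraints: water, seed budget. The basis is B = [[3,5],[3,3]] with det -6.
Per unit increase in seed budget, x* moves by d = (0.8333, -0.5).
The basis stays optimal until barley reaches 0; allowable increase = 46 $.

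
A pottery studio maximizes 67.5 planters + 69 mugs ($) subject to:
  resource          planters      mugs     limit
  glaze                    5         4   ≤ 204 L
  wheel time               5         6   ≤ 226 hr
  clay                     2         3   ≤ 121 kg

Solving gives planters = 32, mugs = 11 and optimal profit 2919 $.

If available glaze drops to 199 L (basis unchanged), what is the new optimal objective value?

Binding: glaze and wheel time. Non-binding: clay (24 unused).
Slack constraints have shadow price 0 (complementary slackness).
The binding rows give the dual system: 5·y_glaze + 5·y_wheel time = 67.5 and 4·y_glaze + 6·y_wheel time = 69.
Solving: y_glaze = 6, y_wheel time = 7.5.
Δz = y_glaze·Δb = 6 × (-5) = -30, so new z* = 2919 − 30 = 2889.

2889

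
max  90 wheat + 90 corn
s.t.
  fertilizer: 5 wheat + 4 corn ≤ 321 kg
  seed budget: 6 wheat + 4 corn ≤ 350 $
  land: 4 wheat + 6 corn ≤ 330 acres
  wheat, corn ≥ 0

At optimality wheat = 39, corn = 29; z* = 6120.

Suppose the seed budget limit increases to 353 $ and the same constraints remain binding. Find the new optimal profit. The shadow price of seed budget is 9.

Δb = 3, so new z* = 6120 + (9)·(3) = 6120 + 27 = 6147.

6147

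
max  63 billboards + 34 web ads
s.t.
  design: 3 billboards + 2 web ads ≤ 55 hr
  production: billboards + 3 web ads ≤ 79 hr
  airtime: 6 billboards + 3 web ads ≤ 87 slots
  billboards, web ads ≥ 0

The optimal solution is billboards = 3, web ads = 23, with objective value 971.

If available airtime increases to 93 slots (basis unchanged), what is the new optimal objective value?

Binding: design and airtime. Non-binding: production (7 unused).
Since production is not tight, its dual is 0.
The binding rows give the dual system: 3·y_design + 6·y_airtime = 63 and 2·y_design + 3·y_airtime = 34.
Solving: y_design = 5, y_airtime = 8.
Δz = y_airtime·Δb = 8 × (6) = 48, so new z* = 971 + 48 = 1019.

1019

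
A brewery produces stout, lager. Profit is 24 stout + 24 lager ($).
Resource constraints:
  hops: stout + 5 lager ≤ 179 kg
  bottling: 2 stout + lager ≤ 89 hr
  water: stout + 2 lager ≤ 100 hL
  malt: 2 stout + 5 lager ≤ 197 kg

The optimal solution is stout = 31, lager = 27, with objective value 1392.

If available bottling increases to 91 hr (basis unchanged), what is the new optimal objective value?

1410

At the optimum: hops uses 166 of 179 (slack = 13); bottling uses 89 of 89 (binding); water uses 85 of 100 (slack = 15); malt uses 197 of 197 (binding).
By complementary slackness, y = 0 for the non-binding constraints.
From A_Bᵀ y = c: 2·y_bottling + 2·y_malt = 24; 1·y_bottling + 5·y_malt = 24.
Solving: y_bottling = 9, y_malt = 3.
Δz = y_bottling·Δb = 9 × (2) = 18, so new z* = 1392 + 18 = 1410.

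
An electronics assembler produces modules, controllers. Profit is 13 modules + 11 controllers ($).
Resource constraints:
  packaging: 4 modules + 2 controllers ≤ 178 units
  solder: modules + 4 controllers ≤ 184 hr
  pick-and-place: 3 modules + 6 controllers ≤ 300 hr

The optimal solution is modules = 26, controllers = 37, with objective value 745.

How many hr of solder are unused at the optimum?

solder used = 1·26 + 4·37 = 174; slack = 184 − 174 = 10.

10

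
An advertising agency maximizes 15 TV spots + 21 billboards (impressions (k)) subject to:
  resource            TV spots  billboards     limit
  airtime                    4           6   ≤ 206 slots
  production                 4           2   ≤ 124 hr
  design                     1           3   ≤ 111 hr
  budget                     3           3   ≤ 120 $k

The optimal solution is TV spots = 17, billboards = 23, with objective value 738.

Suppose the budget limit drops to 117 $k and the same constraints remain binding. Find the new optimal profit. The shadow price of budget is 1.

735

Δb = -3, so new z* = 738 + (1)·(-3) = 738 − 3 = 735.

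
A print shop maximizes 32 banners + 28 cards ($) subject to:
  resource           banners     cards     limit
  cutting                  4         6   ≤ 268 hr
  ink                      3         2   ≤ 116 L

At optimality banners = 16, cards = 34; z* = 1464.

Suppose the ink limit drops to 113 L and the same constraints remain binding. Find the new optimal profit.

1440

At the optimum: cutting uses 268 of 268 (binding); ink uses 116 of 116 (binding).
The binding rows give the dual system: 4·y_cutting + 3·y_ink = 32 and 6·y_cutting + 2·y_ink = 28.
This yields shadow prices y_cutting = 2, y_ink = 8.
Δz = y_ink·Δb = 8 × (-3) = -24, so new z* = 1464 − 24 = 1440.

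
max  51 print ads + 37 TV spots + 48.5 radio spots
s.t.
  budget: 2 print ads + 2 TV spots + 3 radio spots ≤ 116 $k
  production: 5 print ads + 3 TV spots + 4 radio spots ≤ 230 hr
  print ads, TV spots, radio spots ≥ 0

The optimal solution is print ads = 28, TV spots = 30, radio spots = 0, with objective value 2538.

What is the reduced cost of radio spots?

Check each constraint at x*: budget 116/116 (tight); production 230/230 (tight).
The binding rows give the dual system: 2·y_budget + 5·y_production = 51 and 2·y_budget + 3·y_production = 37.
This yields shadow prices y_budget = 8, y_production = 7.
Reduced cost of radio spots: c₃ − yᵀa₃ = 48.5 − (8·3 + 7·4) = 48.5 − 52 = -3.5.

-3.5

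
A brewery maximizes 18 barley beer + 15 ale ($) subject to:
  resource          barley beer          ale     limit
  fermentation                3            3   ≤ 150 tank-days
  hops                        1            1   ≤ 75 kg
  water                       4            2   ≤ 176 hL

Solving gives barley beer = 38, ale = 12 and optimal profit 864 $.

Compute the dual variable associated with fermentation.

4

At the optimum: fermentation uses 150 of 150 (binding); hops uses 50 of 75 (slack = 25); water uses 176 of 176 (binding).
By complementary slackness, y = 0 for the non-binding constraint.
Dual feasibility on the basic columns requires 3·y_fermentation + 4·y_water = 18, 3·y_fermentation + 2·y_water = 15.
This yields shadow prices y_fermentation = 4, y_water = 1.5.
Shadow price of fermentation = 4.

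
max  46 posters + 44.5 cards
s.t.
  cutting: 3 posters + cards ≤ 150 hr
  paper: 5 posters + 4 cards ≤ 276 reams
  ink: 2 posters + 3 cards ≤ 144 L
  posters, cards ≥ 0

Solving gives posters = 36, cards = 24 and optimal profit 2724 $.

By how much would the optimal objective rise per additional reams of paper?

Check each constraint at x*: cutting 132/150 (slack 18); paper 276/276 (tight); ink 144/144 (tight).
By complementary slackness, y = 0 for the non-binding constraint.
Dual feasibility on the basic columns requires 5·y_paper + 2·y_ink = 46, 4·y_paper + 3·y_ink = 44.5.
This yields shadow prices y_paper = 7, y_ink = 5.5.
Shadow price of paper = 7.

7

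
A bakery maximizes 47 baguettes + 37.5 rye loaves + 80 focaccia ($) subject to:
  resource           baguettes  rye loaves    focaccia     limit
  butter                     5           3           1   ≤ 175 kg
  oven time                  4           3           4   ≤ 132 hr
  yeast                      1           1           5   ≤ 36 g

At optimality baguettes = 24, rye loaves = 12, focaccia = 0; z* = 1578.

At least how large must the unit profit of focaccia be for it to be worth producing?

83

At the optimum: butter uses 156 of 175 (slack = 19); oven time uses 132 of 132 (binding); yeast uses 36 of 36 (binding).
By complementary slackness, y = 0 for the non-binding constraint.
From A_Bᵀ y = c: 4·y_oven time + 1·y_yeast = 47; 3·y_oven time + 1·y_yeast = 37.5.
Solving: y_oven time = 9.5, y_yeast = 9.
focaccia enters the basis when its profit ≥ yᵀa₃ = 9.5·4 + 9·5 = 83.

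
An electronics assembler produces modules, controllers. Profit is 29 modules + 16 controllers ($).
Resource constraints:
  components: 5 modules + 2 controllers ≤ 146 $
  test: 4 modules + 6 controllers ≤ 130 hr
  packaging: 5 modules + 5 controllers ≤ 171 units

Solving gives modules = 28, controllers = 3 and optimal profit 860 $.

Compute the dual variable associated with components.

Binding: components and test. Non-binding: packaging (16 unused).
By complementary slackness, y = 0 for the non-binding constraint.
The binding rows give the dual system: 5·y_components + 4·y_test = 29 and 2·y_components + 6·y_test = 16.
→ y_components = 5 and y_test = 1.
Shadow price of components = 5.

5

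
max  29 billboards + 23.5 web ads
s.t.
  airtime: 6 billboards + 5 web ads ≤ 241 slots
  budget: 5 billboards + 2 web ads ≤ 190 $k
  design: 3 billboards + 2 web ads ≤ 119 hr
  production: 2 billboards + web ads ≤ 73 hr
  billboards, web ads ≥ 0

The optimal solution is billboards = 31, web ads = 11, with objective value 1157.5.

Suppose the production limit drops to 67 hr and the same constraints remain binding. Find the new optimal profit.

1151.5

Check each constraint at x*: airtime 241/241 (tight); budget 177/190 (slack 13); design 115/119 (slack 4); production 73/73 (tight).
By complementary slackness, y = 0 for the non-binding constraints.
The binding rows give the dual system: 6·y_airtime + 2·y_production = 29 and 5·y_airtime + 1·y_production = 23.5.
This yields shadow prices y_airtime = 4.5, y_production = 1.
Δz = y_production·Δb = 1 × (-6) = -6, so new z* = 1157.5 − 6 = 1151.5.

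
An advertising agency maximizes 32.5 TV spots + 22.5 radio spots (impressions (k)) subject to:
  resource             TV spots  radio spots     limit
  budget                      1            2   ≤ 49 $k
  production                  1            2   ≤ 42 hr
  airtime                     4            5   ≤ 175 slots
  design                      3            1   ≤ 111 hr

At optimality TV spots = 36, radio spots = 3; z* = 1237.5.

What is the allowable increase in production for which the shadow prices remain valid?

7

Binding constraints: production, design. The basis is B = [[1,2],[3,1]] with det -5.
Per unit increase in production, x* moves by d = (-0.2, 0.6).
The basis stays optimal until budget becomes binding; allowable increase = 7 hr.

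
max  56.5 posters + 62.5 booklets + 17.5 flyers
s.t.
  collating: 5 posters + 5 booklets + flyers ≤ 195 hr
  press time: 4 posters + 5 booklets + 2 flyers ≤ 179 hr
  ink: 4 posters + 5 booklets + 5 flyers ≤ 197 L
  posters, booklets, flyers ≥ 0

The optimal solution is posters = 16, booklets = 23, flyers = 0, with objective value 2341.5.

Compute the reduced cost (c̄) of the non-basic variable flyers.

Check each constraint at x*: collating 195/195 (tight); press time 179/179 (tight); ink 179/197 (slack 18).
Slack constraints have shadow price 0 (complementary slackness).
Dual feasibility on the basic columns requires 5·y_collating + 4·y_press time = 56.5, 5·y_collating + 5·y_press time = 62.5.
→ y_collating = 6.5 and y_press time = 6.
Reduced cost of flyers: c₃ − yᵀa₃ = 17.5 − (6.5·1 + 6·2) = 17.5 − 18.5 = -1.

-1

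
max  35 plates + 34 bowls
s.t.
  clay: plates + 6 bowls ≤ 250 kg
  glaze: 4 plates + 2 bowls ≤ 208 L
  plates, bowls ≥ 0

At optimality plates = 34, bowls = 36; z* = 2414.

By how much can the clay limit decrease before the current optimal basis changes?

Binding constraints: clay, glaze. The basis is B = [[1,6],[4,2]] with det -22.
Per unit decrease in clay, x* moves by d = (0.0909, -0.1818).
The basis stays optimal until bowls reaches 0; allowable decrease = 198 kg.

198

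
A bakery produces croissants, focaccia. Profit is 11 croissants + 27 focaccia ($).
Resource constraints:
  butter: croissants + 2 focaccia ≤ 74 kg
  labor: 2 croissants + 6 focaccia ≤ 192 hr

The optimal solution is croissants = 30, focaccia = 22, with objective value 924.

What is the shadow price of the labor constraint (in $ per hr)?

Check each constraint at x*: butter 74/74 (tight); labor 192/192 (tight).
The binding rows give the dual system: 1·y_butter + 2·y_labor = 11 and 2·y_butter + 6·y_labor = 27.
Solving: y_butter = 6, y_labor = 2.5.
Shadow price of labor = 2.5.

2.5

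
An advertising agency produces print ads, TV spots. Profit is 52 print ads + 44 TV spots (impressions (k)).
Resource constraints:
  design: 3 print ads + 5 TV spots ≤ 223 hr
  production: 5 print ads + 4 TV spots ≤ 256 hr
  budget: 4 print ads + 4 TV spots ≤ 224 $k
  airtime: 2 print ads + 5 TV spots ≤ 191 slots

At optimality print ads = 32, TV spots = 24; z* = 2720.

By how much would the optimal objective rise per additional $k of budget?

Binding: production and budget. Non-binding: design (7 unused), airtime (7 unused).
Slack constraints have shadow price 0 (complementary slackness).
Dual feasibility on the basic columns requires 5·y_production + 4·y_budget = 52, 4·y_production + 4·y_budget = 44.
→ y_production = 8 and y_budget = 3.
Shadow price of budget = 3.

3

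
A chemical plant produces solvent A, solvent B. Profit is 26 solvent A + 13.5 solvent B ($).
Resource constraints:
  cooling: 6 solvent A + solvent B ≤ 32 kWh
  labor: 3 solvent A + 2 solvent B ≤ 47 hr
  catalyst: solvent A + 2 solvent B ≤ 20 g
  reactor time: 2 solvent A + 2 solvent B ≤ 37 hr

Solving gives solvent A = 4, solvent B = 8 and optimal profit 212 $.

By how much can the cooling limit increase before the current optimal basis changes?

52.25

Binding constraints: cooling, catalyst. The basis is B = [[6,1],[1,2]] with det 11.
Per unit increase in cooling, x* moves by d = (0.1818, -0.0909).
The basis stays optimal until labor becomes binding; allowable increase = 52.25 kWh.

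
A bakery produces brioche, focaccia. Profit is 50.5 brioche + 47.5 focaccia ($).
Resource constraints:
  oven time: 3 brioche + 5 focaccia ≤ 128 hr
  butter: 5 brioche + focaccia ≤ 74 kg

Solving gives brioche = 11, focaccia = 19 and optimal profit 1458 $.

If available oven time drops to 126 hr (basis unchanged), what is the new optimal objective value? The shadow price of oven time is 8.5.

1441

Δb = -2, so new z* = 1458 + (8.5)·(-2) = 1458 − 17 = 1441.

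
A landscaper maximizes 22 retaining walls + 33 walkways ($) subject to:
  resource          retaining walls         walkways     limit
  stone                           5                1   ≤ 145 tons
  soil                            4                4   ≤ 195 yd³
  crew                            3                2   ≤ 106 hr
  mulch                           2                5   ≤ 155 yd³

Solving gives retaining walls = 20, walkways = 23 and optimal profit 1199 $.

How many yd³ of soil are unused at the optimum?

soil used = 4·20 + 4·23 = 172; slack = 195 − 172 = 23.

23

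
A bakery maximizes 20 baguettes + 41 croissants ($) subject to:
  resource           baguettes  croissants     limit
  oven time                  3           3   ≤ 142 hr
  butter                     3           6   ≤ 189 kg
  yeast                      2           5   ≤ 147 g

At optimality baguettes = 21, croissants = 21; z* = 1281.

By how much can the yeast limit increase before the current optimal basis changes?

Binding constraints: butter, yeast. The basis is B = [[3,6],[2,5]] with det 3.
Per unit increase in yeast, x* moves by d = (-2, 1).
The basis stays optimal until baguettes reaches 0; allowable increase = 10.5 g.

10.5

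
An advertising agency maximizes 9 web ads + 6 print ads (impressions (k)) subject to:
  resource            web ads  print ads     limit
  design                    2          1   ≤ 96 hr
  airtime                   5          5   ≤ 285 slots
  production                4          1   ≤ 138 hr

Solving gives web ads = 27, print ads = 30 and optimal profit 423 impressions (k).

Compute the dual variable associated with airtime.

At the optimum: design uses 84 of 96 (slack = 12); airtime uses 285 of 285 (binding); production uses 138 of 138 (binding).
Slack constraints have shadow price 0 (complementary slackness).
From A_Bᵀ y = c: 5·y_airtime + 4·y_production = 9; 5·y_airtime + 1·y_production = 6.
This yields shadow prices y_airtime = 1, y_production = 1.
Shadow price of airtime = 1.

1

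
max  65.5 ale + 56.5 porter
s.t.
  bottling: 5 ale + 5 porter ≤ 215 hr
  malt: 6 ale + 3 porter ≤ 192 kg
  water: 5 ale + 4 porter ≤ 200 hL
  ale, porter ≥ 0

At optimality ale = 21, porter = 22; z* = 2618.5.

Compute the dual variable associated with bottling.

At the optimum: bottling uses 215 of 215 (binding); malt uses 192 of 192 (binding); water uses 193 of 200 (slack = 7).
Slack constraints have shadow price 0 (complementary slackness).
From A_Bᵀ y = c: 5·y_bottling + 6·y_malt = 65.5; 5·y_bottling + 3·y_malt = 56.5.
→ y_bottling = 9.5 and y_malt = 3.
Shadow price of bottling = 9.5.

9.5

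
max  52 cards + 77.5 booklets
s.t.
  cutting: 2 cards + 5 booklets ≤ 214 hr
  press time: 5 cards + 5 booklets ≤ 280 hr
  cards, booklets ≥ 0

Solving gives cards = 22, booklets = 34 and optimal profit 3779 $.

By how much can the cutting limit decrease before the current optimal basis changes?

Binding constraints: cutting, press time. The basis is B = [[2,5],[5,5]] with det -15.
Per unit decrease in cutting, x* moves by d = (0.3333, -0.3333).
The basis stays optimal until booklets reaches 0; allowable decrease = 102 hr.

102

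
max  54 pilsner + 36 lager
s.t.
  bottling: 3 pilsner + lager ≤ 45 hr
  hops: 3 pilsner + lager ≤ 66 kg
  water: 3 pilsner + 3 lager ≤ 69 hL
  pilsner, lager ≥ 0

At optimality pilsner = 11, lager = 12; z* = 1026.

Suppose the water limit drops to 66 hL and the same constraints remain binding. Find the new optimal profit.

Binding: bottling and water. Non-binding: hops (21 unused).
Slack constraints have shadow price 0 (complementary slackness).
The binding rows give the dual system: 3·y_bottling + 3·y_water = 54 and 1·y_bottling + 3·y_water = 36.
→ y_bottling = 9 and y_water = 9.
Δz = y_water·Δb = 9 × (-3) = -27, so new z* = 1026 − 27 = 999.

999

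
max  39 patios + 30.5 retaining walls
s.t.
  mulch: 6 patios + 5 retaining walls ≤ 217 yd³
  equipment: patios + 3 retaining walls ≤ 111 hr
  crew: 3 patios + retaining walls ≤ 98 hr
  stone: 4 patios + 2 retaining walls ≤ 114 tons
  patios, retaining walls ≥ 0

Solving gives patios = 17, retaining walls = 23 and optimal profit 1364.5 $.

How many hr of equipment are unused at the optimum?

equipment used = 1·17 + 3·23 = 86; slack = 111 − 86 = 25.

25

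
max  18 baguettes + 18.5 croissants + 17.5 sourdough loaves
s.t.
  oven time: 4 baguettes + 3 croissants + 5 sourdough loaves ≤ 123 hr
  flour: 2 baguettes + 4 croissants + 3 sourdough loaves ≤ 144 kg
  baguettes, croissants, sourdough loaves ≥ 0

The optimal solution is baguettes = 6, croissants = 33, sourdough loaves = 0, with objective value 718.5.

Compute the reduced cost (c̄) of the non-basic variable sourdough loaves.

Both oven time and flour are binding at x*.
Dual feasibility on the basic columns requires 4·y_oven time + 2·y_flour = 18, 3·y_oven time + 4·y_flour = 18.5.
This yields shadow prices y_oven time = 3.5, y_flour = 2.
Reduced cost of sourdough loaves: c₃ − yᵀa₃ = 17.5 − (3.5·5 + 2·3) = 17.5 − 23.5 = -6.

-6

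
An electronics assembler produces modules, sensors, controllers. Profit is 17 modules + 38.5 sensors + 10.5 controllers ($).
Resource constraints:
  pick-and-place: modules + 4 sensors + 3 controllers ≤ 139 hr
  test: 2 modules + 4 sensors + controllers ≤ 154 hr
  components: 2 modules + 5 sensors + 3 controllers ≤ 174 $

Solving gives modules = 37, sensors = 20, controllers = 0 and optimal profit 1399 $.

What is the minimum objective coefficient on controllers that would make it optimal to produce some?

17.5

Binding: test and components. Non-binding: pick-and-place (22 unused).
By complementary slackness, y = 0 for the non-binding constraint.
Dual feasibility on the basic columns requires 2·y_test + 2·y_components = 17, 4·y_test + 5·y_components = 38.5.
This yields shadow prices y_test = 4, y_components = 4.5.
controllers enters the basis when its profit ≥ yᵀa₃ = 4·1 + 4.5·3 = 17.5.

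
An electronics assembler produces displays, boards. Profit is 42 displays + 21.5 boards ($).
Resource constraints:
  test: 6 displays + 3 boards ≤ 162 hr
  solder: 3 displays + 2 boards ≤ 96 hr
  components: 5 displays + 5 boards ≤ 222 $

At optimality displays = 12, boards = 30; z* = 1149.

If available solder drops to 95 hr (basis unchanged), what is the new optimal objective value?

1148

At the optimum: test uses 162 of 162 (binding); solder uses 96 of 96 (binding); components uses 210 of 222 (slack = 12).
By complementary slackness, y = 0 for the non-binding constraint.
Dual feasibility on the basic columns requires 6·y_test + 3·y_solder = 42, 3·y_test + 2·y_solder = 21.5.
Solving: y_test = 6.5, y_solder = 1.
Δz = y_solder·Δb = 1 × (-1) = -1, so new z* = 1149 − 1 = 1148.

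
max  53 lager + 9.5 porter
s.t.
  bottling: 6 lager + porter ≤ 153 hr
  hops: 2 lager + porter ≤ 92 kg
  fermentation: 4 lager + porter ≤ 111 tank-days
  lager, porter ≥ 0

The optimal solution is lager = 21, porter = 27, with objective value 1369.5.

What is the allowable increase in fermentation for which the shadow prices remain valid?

11.5

Binding constraints: bottling, fermentation. The basis is B = [[6,1],[4,1]] with det 2.
Per unit increase in fermentation, x* moves by d = (-0.5, 3).
The basis stays optimal until hops becomes binding; allowable increase = 11.5 tank-days.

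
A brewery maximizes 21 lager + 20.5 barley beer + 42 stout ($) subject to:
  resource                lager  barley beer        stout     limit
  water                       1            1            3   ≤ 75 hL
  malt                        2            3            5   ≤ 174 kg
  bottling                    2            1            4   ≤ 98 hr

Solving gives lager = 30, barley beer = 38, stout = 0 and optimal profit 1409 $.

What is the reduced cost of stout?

Binding: malt and bottling. Non-binding: water (7 unused).
Slack constraints have shadow price 0 (complementary slackness).
The binding rows give the dual system: 2·y_malt + 2·y_bottling = 21 and 3·y_malt + 1·y_bottling = 20.5.
→ y_malt = 5 and y_bottling = 5.5.
Reduced cost of stout: c₃ − yᵀa₃ = 42 − (5·5 + 5.5·4) = 42 − 47 = -5.

-5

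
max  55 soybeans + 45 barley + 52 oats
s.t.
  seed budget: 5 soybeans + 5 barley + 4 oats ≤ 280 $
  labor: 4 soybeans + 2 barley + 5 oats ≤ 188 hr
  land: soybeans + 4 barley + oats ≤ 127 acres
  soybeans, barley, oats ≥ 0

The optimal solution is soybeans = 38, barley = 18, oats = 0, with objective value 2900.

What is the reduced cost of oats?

Binding: seed budget and labor. Non-binding: land (17 unused).
Since land is not tight, its dual is 0.
The binding rows give the dual system: 5·y_seed budget + 4·y_labor = 55 and 5·y_seed budget + 2·y_labor = 45.
Solving: y_seed budget = 7, y_labor = 5.
Reduced cost of oats: c₃ − yᵀa₃ = 52 − (7·4 + 5·5) = 52 − 53 = -1.

-1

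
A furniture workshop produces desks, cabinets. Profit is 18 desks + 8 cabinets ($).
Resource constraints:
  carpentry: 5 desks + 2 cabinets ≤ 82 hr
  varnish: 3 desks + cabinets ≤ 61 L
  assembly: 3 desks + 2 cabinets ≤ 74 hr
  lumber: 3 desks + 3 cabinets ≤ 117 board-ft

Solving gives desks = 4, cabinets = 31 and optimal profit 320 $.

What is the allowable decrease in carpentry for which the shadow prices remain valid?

Binding constraints: carpentry, assembly. The basis is B = [[5,2],[3,2]] with det 4.
Per unit decrease in carpentry, x* moves by d = (-0.5, 0.75).
The basis stays optimal until desks reaches 0; allowable decrease = 8 hr.

8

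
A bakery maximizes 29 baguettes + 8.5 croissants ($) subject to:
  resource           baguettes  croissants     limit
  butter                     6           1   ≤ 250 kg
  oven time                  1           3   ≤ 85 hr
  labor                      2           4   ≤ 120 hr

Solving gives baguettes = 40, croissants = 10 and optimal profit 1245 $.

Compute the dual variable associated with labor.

1

Check each constraint at x*: butter 250/250 (tight); oven time 70/85 (slack 15); labor 120/120 (tight).
By complementary slackness, y = 0 for the non-binding constraint.
Dual feasibility on the basic columns requires 6·y_butter + 2·y_labor = 29, 1·y_butter + 4·y_labor = 8.5.
This yields shadow prices y_butter = 4.5, y_labor = 1.
Shadow price of labor = 1.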